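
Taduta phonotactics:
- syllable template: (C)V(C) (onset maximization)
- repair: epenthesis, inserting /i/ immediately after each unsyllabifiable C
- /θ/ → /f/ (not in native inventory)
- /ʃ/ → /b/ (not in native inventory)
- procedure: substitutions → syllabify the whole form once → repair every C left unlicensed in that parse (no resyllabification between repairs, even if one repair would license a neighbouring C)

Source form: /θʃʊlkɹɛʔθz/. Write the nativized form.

Substitution: /θ/ → /f/, /ʃ/ → /b/, giving /fbʊlkɹɛʔfz/.
The consonants /f/, /k/, /f/, /z/ cannot be parsed into a legal (C)V(C) syllable (at most one coda consonant is licensed; onsets are limited to one consonant).
Inserting the epenthetic vowel yields /f/ → /fi/, /k/ → /ki/, /f/ → /fi/, /z/ → /zi/.

fibʊlkiɹɛʔfizi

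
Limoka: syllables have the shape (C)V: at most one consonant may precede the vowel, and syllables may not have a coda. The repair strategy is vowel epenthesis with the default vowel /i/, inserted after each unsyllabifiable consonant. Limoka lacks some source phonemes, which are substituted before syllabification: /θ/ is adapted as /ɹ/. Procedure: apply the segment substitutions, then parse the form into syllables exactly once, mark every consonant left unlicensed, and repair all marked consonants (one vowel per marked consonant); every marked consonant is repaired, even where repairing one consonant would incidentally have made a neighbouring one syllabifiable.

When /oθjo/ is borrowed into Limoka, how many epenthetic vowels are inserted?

1

After substitution the input is /oɹjo/.
The unsyllabifiable consonants are /ɹ/; each receives one epenthetic vowel.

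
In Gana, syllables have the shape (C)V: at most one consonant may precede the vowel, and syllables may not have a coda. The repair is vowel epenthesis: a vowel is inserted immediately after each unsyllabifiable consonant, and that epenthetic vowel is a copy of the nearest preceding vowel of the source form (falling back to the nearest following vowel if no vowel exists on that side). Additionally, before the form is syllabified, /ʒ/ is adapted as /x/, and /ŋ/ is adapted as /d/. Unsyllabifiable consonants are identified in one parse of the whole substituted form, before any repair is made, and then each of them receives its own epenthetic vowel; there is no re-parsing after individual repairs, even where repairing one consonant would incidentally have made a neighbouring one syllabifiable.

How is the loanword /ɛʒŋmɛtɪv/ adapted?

Substitution: /ʒ/ → /x/, /ŋ/ → /d/, giving /ɛxdmɛtɪv/.
Syllabifying with onset maximization leaves /x/, /d/, /v/ stranded (no codas are permitted; onsets are limited to one consonant).
Each unlicensed consonant becomes the onset of a new syllable: /x/ → /xɛ/, /d/ → /dɛ/, /v/ → /vɪ/.

ɛxɛdɛmɛtɪvɪ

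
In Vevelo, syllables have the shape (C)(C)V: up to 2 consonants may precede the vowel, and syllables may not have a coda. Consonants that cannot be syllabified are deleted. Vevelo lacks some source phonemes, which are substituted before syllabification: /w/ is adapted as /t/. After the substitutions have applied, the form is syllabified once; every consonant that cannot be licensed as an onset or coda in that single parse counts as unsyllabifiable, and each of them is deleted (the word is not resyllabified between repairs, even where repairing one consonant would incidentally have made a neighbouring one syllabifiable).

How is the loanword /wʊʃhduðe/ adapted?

Substitution: /w/ → /t/, giving /tʊʃhduðe/.
Under (C)(C)V, the unsyllabifiable consonants are /ʃ/ (no codas are permitted; onsets may contain at most 2 consonants).
Deletion applies to /ʃ/.

tʊhduðe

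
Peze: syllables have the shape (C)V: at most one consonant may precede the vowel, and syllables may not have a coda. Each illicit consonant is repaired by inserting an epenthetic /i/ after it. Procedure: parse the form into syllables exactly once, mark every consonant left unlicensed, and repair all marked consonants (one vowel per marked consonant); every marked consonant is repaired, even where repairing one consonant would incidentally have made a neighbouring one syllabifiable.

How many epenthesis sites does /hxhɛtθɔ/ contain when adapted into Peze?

3

The unsyllabifiable consonants are /h/, /x/, /t/; each receives one epenthetic vowel.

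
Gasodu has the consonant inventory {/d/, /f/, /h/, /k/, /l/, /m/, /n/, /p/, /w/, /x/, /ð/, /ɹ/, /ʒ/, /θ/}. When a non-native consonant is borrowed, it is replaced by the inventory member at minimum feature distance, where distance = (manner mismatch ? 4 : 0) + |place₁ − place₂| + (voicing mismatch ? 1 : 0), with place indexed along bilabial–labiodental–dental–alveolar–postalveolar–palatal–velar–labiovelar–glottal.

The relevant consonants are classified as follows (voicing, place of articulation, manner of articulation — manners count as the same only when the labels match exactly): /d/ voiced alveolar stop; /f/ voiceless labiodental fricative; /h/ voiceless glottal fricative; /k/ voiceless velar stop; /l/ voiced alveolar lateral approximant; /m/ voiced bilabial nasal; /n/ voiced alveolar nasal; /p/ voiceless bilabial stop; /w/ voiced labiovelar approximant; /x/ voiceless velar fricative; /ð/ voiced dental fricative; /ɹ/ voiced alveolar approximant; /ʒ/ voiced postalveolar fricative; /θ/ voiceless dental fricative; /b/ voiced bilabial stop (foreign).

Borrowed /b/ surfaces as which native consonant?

p

/p/ is closest: same manner (stop), place distance 0 (bilabial→bilabial), voicing differs (+1); total 1. Next closest is /d/ at distance 3.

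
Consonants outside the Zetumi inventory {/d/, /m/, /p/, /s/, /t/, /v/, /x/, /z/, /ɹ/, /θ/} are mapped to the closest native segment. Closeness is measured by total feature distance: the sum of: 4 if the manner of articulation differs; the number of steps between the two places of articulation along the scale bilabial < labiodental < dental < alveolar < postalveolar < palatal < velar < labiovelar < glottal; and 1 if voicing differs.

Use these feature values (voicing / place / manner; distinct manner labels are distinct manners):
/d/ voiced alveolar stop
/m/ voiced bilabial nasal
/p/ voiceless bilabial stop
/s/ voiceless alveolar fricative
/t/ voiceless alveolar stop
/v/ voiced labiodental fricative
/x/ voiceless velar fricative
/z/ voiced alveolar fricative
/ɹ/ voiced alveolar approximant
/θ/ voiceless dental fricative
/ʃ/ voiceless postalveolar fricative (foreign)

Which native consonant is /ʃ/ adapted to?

/s/ is closest: same manner (fricative), place distance 1 (postalveolar→alveolar), same voicing; total 1. Next closest is /x/ at distance 2.

s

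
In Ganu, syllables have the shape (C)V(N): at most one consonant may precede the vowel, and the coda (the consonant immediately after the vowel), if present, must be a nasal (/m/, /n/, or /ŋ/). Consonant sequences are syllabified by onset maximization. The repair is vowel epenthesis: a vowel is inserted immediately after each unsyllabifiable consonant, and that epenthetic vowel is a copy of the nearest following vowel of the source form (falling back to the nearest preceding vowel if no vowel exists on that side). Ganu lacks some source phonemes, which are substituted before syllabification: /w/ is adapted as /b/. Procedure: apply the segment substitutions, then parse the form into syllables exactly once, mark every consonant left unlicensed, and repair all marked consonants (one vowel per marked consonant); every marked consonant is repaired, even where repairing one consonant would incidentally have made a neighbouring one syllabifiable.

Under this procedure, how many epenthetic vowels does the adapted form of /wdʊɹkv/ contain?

4

After substitution the input is /bdʊɹkv/.
The unsyllabifiable consonants are /b/, /ɹ/, /k/, /v/; each receives one epenthetic vowel.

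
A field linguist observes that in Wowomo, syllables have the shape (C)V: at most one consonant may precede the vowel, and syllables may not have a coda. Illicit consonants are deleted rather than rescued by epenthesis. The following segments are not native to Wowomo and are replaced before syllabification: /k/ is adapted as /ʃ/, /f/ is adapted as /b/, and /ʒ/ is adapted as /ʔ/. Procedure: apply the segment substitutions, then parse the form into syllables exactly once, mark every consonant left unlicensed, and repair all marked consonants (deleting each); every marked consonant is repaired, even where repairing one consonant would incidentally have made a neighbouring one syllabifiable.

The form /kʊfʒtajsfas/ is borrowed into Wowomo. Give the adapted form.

ʃʊtaba

Substitution: /k/ → /ʃ/, /f/ → /b/, /ʒ/ → /ʔ/, giving /ʃʊbʔtajsbas/.
The consonants /b/, /ʔ/, /j/, /s/, /s/ cannot be parsed into a legal (C)V syllable (no codas are permitted; onsets are limited to one consonant).
Each unlicensed consonant is deleted: /b/, /ʔ/, /j/, /s/, /s/.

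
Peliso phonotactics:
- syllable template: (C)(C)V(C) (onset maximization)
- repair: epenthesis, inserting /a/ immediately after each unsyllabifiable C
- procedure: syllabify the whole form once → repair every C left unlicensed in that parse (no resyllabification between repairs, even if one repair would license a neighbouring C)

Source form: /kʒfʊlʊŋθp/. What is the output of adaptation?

kaʒfʊlʊŋθapa

The consonants /k/, /θ/, /p/ cannot be parsed into a legal (C)(C)V(C) syllable (at most one coda consonant is licensed; onsets may contain at most 2 consonants).
Epenthesis after each stranded consonant: /k/ → /ka/, /θ/ → /θa/, /p/ → /pa/.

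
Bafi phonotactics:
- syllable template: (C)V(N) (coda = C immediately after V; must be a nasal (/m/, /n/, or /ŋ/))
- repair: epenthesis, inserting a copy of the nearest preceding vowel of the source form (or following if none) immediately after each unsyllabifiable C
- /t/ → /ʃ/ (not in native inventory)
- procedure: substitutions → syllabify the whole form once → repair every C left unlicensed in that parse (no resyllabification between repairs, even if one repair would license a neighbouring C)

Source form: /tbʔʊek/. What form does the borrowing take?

ʃʊbʊʔʊeke

Substitution: /t/ → /ʃ/, giving /ʃbʔʊek/.
Syllabifying with onset maximization leaves /ʃ/, /b/, /k/ stranded (only a nasal (/m/, /n/, or /ŋ/) is licensed in coda position; onsets are limited to one consonant).
Epenthesis after each stranded consonant: /ʃ/ → /ʃʊ/, /b/ → /bʊ/, /k/ → /ke/.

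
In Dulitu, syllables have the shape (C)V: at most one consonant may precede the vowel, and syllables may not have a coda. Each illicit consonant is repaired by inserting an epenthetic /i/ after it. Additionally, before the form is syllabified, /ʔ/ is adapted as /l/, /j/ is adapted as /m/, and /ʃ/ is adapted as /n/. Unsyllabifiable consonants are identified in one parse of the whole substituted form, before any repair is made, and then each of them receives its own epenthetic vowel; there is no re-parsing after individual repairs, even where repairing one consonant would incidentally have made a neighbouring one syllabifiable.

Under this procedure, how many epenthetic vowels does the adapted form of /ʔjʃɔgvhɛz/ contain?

5

After substitution the input is /lmnɔgvhɛz/.
The unsyllabifiable consonants are /l/, /m/, /g/, /v/, /z/; each receives one epenthetic vowel.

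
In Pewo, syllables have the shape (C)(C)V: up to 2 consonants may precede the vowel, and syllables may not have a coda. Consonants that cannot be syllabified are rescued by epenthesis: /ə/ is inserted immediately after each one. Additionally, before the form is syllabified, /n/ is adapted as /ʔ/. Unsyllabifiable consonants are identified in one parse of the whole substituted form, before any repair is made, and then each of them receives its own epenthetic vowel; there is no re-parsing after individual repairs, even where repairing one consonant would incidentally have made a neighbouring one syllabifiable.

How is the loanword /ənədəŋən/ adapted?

Substitution: /n/ → /ʔ/, giving /əʔədəŋəʔ/.
Syllabifying with onset maximization leaves /ʔ/ stranded (no codas are permitted; onsets may contain at most 2 consonants).
Epenthesis after each stranded consonant: /ʔ/ → /ʔə/.

əʔədəŋəʔə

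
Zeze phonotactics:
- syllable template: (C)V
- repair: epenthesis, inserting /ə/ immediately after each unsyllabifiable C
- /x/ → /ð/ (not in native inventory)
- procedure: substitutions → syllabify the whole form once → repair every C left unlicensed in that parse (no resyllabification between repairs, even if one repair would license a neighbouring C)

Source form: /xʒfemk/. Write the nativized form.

Substitution: /x/ → /ð/, giving /ðʒfemk/.
Under (C)V, the unsyllabifiable consonants are /ð/, /ʒ/, /m/, /k/ (no codas are permitted; onsets are limited to one consonant).
Inserting the epenthetic vowel yields /ð/ → /ðə/, /ʒ/ → /ʒə/, /m/ → /mə/, /k/ → /kə/.

ðəʒəfeməkə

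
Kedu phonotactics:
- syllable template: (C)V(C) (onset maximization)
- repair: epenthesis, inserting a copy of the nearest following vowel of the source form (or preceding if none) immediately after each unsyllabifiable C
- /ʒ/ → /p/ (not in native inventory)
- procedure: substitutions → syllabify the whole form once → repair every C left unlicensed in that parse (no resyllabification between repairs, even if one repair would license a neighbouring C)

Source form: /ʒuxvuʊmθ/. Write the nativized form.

puxvuʊmθʊ

Substitution: /ʒ/ → /p/, giving /puxvuʊmθ/.
Under (C)V(C), the unsyllabifiable consonants are /θ/ (at most one coda consonant is licensed; onsets are limited to one consonant).
Each unlicensed consonant becomes the onset of a new syllable: /θ/ → /θʊ/.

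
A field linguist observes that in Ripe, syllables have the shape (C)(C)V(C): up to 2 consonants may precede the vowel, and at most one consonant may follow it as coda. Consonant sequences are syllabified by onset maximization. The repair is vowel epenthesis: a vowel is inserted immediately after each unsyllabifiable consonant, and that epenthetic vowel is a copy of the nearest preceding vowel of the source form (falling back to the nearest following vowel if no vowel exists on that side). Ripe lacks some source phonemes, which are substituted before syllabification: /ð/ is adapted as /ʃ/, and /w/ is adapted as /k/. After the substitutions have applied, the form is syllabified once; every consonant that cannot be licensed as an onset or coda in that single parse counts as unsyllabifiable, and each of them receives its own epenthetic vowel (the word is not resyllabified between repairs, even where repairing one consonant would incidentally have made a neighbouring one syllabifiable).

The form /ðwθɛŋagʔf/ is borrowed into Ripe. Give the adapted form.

Substitution: /ð/ → /ʃ/, /w/ → /k/, giving /ʃkθɛŋagʔf/.
Under (C)(C)V(C), the unsyllabifiable consonants are /ʃ/, /ʔ/, /f/ (at most one coda consonant is licensed; onsets may contain at most 2 consonants).
Epenthesis after each stranded consonant: /ʃ/ → /ʃɛ/, /ʔ/ → /ʔa/, /f/ → /fa/.

ʃɛkθɛŋagʔafa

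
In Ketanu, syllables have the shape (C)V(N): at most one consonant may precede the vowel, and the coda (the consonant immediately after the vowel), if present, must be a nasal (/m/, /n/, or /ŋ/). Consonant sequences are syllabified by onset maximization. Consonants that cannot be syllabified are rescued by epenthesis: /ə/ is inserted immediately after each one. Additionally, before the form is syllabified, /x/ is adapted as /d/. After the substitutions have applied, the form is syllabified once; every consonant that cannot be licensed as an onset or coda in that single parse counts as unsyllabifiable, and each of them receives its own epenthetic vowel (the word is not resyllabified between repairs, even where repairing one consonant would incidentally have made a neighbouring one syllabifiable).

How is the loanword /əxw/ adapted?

Substitution: /x/ → /d/, giving /ədw/.
The consonants /d/, /w/ cannot be parsed into a legal (C)V(N) syllable (only a nasal (/m/, /n/, or /ŋ/) is licensed in coda position; onsets are limited to one consonant).
Inserting the epenthetic vowel yields /d/ → /də/, /w/ → /wə/.

ədəwə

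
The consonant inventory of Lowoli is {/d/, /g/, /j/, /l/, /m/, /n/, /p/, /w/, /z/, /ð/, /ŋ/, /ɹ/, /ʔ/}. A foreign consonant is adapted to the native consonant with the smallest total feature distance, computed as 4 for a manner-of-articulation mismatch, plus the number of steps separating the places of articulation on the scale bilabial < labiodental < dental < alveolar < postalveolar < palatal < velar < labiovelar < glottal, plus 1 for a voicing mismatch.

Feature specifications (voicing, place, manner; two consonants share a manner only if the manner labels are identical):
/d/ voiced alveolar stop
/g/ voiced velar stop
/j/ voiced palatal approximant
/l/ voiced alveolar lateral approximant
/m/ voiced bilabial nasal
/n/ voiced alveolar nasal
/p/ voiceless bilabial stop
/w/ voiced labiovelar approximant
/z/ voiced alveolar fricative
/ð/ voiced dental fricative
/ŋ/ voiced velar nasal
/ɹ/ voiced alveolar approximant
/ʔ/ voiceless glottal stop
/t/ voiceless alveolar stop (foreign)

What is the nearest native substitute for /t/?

/d/ is closest: same manner (stop), place distance 0 (alveolar→alveolar), voicing differs (+1); total 1. Next closest is /p/ at distance 3.

d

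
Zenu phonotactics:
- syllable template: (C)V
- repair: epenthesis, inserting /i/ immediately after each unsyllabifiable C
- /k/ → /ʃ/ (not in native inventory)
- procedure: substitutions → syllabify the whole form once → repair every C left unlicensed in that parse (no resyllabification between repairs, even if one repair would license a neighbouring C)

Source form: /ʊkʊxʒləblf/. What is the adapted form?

Substitution: /k/ → /ʃ/, giving /ʊʃʊxʒləblf/.
Syllabifying with onset maximization leaves /x/, /ʒ/, /b/, /l/, /f/ stranded (no codas are permitted; onsets are limited to one consonant).
Epenthesis after each stranded consonant: /x/ → /xi/, /ʒ/ → /ʒi/, /b/ → /bi/, /l/ → /li/, /f/ → /fi/.

ʊʃʊxiʒiləbilifi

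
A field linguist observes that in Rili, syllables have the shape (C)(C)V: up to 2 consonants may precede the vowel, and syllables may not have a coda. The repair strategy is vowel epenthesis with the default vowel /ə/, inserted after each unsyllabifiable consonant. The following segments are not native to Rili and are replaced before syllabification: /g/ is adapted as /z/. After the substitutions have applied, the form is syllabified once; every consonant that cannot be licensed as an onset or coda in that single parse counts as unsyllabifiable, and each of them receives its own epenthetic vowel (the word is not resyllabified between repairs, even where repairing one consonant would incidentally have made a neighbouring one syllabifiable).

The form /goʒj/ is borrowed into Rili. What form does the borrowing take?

Substitution: /g/ → /z/, giving /zoʒj/.
Under (C)(C)V, the unsyllabifiable consonants are /ʒ/, /j/ (no codas are permitted; onsets may contain at most 2 consonants).
Epenthesis after each stranded consonant: /ʒ/ → /ʒə/, /j/ → /jə/.

zoʒəjə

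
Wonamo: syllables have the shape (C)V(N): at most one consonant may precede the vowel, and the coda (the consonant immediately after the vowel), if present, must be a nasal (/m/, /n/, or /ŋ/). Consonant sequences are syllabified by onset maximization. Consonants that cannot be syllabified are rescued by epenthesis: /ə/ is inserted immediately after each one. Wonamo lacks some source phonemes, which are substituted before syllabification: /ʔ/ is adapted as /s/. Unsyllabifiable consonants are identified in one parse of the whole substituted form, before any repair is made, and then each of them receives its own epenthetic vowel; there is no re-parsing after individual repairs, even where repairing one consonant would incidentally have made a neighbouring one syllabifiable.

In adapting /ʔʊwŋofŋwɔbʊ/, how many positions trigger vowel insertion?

After substitution the input is /sʊwŋofŋwɔbʊ/.
The unsyllabifiable consonants are /w/, /f/, /ŋ/; each receives one epenthetic vowel.

3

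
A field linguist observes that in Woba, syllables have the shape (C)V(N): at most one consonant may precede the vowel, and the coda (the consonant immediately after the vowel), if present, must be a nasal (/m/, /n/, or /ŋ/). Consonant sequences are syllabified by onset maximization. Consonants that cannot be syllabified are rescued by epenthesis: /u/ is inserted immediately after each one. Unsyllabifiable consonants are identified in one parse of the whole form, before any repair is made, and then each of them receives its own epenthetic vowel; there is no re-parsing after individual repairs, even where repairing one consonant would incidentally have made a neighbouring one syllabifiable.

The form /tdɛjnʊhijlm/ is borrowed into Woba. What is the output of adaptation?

tudɛjunʊhijulumu

The consonants /t/, /j/, /j/, /l/, /m/ cannot be parsed into a legal (C)V(N) syllable (only a nasal (/m/, /n/, or /ŋ/) is licensed in coda position; onsets are limited to one consonant).
Inserting the epenthetic vowel yields /t/ → /tu/, /j/ → /ju/, /j/ → /ju/, /l/ → /lu/, /m/ → /mu/.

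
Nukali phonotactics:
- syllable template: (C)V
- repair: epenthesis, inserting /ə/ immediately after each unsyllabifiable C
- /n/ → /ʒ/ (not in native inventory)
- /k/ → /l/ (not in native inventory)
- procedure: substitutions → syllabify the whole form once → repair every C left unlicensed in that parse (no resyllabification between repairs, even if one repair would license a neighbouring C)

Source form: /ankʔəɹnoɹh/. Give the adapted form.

aʒələʔəɹəʒoɹəhə

Substitution: /n/ → /ʒ/, /k/ → /l/, giving /aʒlʔəɹʒoɹh/.
Syllabifying with onset maximization leaves /ʒ/, /l/, /ɹ/, /ɹ/, /h/ stranded (no codas are permitted; onsets are limited to one consonant).
Each unlicensed consonant becomes the onset of a new syllable: /ʒ/ → /ʒə/, /l/ → /lə/, /ɹ/ → /ɹə/, /ɹ/ → /ɹə/, /h/ → /hə/.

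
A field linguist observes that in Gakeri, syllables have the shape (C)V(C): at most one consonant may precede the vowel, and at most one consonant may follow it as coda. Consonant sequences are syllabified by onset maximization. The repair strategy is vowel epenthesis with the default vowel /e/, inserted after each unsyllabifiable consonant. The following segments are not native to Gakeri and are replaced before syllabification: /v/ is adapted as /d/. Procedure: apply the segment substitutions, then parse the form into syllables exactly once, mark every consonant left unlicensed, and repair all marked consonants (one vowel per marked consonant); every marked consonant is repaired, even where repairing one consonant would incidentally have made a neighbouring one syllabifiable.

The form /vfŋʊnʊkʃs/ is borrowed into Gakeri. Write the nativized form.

defeŋʊnʊkʃese

Substitution: /v/ → /d/, giving /dfŋʊnʊkʃs/.
Syllabifying with onset maximization leaves /d/, /f/, /ʃ/, /s/ stranded (at most one coda consonant is licensed; onsets are limited to one consonant).
Inserting the epenthetic vowel yields /d/ → /de/, /f/ → /fe/, /ʃ/ → /ʃe/, /s/ → /se/.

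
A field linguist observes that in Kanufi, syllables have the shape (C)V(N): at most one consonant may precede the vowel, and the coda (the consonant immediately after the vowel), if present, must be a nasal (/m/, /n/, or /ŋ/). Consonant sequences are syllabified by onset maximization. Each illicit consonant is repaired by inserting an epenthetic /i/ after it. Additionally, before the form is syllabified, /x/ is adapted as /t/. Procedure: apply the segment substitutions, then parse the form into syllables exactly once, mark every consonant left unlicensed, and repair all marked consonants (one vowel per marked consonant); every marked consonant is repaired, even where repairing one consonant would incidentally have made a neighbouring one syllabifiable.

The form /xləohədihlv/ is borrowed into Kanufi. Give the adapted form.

tiləohədihilivi

Substitution: /x/ → /t/, giving /tləohədihlv/.
Under (C)V(N), the unsyllabifiable consonants are /t/, /h/, /l/, /v/ (only a nasal (/m/, /n/, or /ŋ/) is licensed in coda position; onsets are limited to one consonant).
Epenthesis after each stranded consonant: /t/ → /ti/, /h/ → /hi/, /l/ → /li/, /v/ → /vi/.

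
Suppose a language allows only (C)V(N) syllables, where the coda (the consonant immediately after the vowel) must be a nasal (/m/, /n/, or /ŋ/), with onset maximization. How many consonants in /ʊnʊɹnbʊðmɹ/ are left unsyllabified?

5

Under (C)V(N), the unsyllabifiable consonants are /ɹ/, /n/, /ð/, /m/, /ɹ/ (only a nasal (/m/, /n/, or /ŋ/) is licensed in coda position; onsets are limited to one consonant).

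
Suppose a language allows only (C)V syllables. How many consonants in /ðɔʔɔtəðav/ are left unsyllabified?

1

The consonants /v/ cannot be parsed into a legal (C)V syllable (no codas are permitted; onsets are limited to one consonant).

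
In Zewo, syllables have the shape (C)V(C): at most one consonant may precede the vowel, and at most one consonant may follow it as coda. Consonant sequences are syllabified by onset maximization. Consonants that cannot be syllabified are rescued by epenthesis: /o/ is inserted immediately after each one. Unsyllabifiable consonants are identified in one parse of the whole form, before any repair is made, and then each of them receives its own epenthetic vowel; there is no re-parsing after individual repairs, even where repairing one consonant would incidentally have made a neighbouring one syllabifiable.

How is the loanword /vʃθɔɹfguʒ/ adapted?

Under (C)V(C), the unsyllabifiable consonants are /v/, /ʃ/, /f/ (at most one coda consonant is licensed; onsets are limited to one consonant).
Each unlicensed consonant becomes the onset of a new syllable: /v/ → /vo/, /ʃ/ → /ʃo/, /f/ → /fo/.

voʃoθɔɹfoguʒ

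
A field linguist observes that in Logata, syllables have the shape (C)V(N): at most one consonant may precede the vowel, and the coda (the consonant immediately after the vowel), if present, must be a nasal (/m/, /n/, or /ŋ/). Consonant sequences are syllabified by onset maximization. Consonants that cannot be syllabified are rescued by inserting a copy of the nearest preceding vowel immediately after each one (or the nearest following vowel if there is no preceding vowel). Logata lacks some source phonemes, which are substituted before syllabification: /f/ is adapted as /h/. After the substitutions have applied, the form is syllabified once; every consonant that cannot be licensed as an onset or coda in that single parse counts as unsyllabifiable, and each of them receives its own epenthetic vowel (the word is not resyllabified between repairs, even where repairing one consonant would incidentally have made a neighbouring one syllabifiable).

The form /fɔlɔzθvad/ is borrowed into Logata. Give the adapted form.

hɔlɔzɔθɔvada

Substitution: /f/ → /h/, giving /hɔlɔzθvad/.
Syllabifying with onset maximization leaves /z/, /θ/, /d/ stranded (only a nasal (/m/, /n/, or /ŋ/) is licensed in coda position; onsets are limited to one consonant).
Inserting the epenthetic vowel yields /z/ → /zɔ/, /θ/ → /θɔ/, /d/ → /da/.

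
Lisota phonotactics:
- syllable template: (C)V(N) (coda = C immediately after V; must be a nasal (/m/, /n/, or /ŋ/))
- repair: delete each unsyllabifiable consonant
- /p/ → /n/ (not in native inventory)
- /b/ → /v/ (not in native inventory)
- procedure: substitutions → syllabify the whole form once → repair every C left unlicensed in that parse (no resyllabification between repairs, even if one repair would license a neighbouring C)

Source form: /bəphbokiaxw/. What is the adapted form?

vənvokia

Substitution: /b/ → /v/, /p/ → /n/, giving /vənhvokiaxw/.
Syllabifying with onset maximization leaves /h/, /x/, /w/ stranded (only a nasal (/m/, /n/, or /ŋ/) is licensed in coda position; onsets are limited to one consonant).
Each unlicensed consonant is deleted: /h/, /x/, /w/.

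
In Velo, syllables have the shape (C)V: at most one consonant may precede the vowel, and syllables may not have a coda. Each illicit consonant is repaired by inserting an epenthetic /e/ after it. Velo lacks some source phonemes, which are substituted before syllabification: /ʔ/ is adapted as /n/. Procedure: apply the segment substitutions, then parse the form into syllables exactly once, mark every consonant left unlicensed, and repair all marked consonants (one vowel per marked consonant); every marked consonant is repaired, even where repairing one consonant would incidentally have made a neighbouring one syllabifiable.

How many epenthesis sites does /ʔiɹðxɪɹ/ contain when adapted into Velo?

After substitution the input is /niɹðxɪɹ/.
The unsyllabifiable consonants are /ɹ/, /ð/, /ɹ/; each receives one epenthetic vowel.

3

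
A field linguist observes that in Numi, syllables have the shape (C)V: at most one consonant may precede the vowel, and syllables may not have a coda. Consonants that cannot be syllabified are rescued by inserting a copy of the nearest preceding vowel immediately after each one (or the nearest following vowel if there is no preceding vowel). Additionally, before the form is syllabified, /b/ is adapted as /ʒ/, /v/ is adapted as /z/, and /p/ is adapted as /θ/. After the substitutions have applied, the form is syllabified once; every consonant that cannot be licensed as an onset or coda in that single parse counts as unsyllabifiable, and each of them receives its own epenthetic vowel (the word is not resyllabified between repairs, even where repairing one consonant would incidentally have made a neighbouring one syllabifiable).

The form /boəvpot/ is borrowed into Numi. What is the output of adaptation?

ʒoəzəθoto

Substitution: /b/ → /ʒ/, /v/ → /z/, /p/ → /θ/, giving /ʒoəzθot/.
The consonants /z/, /t/ cannot be parsed into a legal (C)V syllable (no codas are permitted; onsets are limited to one consonant).
Inserting the epenthetic vowel yields /z/ → /zə/, /t/ → /to/.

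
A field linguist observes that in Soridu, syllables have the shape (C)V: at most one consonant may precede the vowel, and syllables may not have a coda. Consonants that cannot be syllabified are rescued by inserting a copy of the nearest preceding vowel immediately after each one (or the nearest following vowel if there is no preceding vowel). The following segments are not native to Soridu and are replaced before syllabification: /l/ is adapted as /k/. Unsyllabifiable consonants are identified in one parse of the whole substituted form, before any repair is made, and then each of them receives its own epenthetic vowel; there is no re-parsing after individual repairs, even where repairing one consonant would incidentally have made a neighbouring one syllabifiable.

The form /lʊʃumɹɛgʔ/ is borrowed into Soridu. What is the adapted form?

Substitution: /l/ → /k/, giving /kʊʃumɹɛgʔ/.
The consonants /m/, /g/, /ʔ/ cannot be parsed into a legal (C)V syllable (no codas are permitted; onsets are limited to one consonant).
Each unlicensed consonant becomes the onset of a new syllable: /m/ → /mu/, /g/ → /gɛ/, /ʔ/ → /ʔɛ/.

kʊʃumuɹɛgɛʔɛ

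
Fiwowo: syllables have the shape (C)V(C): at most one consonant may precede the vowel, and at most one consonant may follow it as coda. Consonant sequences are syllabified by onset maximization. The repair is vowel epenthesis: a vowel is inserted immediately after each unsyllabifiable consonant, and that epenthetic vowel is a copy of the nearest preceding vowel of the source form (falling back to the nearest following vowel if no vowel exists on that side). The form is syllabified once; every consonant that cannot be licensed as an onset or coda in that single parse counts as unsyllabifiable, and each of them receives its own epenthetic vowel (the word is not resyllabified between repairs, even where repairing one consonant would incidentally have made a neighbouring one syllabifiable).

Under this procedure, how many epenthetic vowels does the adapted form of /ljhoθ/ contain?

The unsyllabifiable consonants are /l/, /j/; each receives one epenthetic vowel.

2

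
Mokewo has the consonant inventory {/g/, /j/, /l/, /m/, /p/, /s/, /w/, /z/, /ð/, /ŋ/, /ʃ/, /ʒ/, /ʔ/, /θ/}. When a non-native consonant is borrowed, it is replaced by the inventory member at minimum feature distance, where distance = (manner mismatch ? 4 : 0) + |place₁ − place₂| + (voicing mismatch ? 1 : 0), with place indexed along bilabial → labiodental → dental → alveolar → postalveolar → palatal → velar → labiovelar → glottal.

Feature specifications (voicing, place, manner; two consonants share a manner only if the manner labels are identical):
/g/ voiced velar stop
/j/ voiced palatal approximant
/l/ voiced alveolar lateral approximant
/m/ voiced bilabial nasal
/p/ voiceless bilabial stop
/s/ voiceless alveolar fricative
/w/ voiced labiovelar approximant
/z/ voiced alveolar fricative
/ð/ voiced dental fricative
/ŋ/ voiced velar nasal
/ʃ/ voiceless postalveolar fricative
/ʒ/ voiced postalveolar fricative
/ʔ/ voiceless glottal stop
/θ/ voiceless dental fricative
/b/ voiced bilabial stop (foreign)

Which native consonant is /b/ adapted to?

/p/ is closest: same manner (stop), place distance 0 (bilabial→bilabial), voicing differs (+1); total 1. Next closest is /m/ at distance 4.

p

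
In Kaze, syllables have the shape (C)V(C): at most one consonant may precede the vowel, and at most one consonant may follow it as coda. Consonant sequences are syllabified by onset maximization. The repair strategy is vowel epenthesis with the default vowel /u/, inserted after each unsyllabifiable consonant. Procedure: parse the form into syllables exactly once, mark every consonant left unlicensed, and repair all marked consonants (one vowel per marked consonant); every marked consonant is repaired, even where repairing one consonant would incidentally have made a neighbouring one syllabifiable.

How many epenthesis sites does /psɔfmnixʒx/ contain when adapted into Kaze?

4

The unsyllabifiable consonants are /p/, /m/, /ʒ/, /x/; each receives one epenthetic vowel.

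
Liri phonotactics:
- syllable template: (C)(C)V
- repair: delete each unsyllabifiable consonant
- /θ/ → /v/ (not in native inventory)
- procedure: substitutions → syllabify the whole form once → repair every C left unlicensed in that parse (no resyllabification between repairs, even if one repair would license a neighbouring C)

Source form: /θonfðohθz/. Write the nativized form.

vofðo

Substitution: /θ/ → /v/, giving /vonfðohvz/.
Syllabifying with onset maximization leaves /n/, /h/, /v/, /z/ stranded (no codas are permitted; onsets may contain at most 2 consonants).
Each unlicensed consonant is deleted: /n/, /h/, /v/, /z/.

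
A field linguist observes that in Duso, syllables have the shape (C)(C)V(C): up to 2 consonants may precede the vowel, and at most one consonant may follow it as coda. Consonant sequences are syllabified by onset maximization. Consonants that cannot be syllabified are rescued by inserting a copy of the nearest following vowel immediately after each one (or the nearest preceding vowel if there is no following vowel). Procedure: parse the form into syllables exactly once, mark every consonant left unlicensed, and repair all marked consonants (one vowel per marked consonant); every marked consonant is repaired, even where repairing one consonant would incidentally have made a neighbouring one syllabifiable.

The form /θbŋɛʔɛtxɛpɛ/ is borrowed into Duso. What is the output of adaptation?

The consonants /θ/ cannot be parsed into a legal (C)(C)V(C) syllable (at most one coda consonant is licensed; onsets may contain at most 2 consonants).
Each unlicensed consonant becomes the onset of a new syllable: /θ/ → /θɛ/.

θɛbŋɛʔɛtxɛpɛ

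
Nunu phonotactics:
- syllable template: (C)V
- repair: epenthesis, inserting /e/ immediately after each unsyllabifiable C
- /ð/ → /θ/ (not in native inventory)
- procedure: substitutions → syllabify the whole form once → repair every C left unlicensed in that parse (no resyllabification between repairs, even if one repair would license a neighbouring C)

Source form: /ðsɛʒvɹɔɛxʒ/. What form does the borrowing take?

θesɛʒeveɹɔɛxeʒe

Substitution: /ð/ → /θ/, giving /θsɛʒvɹɔɛxʒ/.
Syllabifying with onset maximization leaves /θ/, /ʒ/, /v/, /x/, /ʒ/ stranded (no codas are permitted; onsets are limited to one consonant).
Each unlicensed consonant becomes the onset of a new syllable: /θ/ → /θe/, /ʒ/ → /ʒe/, /v/ → /ve/, /x/ → /xe/, /ʒ/ → /ʒe/.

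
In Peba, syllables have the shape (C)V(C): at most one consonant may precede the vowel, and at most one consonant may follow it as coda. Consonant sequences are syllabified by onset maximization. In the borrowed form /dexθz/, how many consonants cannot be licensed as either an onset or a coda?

2

Under (C)V(C), the unsyllabifiable consonants are /θ/, /z/ (at most one coda consonant is licensed; onsets are limited to one consonant).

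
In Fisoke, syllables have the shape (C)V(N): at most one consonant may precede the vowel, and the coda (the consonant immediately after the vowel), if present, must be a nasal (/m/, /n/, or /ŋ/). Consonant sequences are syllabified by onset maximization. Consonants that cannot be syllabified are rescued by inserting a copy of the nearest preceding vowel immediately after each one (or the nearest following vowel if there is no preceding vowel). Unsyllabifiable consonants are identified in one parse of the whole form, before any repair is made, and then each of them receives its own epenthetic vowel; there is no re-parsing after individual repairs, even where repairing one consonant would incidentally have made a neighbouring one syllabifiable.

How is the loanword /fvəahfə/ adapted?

fəvəahafə

Syllabifying with onset maximization leaves /f/, /h/ stranded (only a nasal (/m/, /n/, or /ŋ/) is licensed in coda position; onsets are limited to one consonant).
Inserting the epenthetic vowel yields /f/ → /fə/, /h/ → /ha/.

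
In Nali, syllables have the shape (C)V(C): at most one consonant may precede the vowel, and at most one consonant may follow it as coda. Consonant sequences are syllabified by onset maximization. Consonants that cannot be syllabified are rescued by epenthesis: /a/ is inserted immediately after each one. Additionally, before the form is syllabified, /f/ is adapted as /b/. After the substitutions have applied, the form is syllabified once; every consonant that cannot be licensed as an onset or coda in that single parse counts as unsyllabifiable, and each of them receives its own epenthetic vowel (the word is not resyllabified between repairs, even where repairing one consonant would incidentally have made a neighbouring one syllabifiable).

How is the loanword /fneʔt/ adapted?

baneʔta

Substitution: /f/ → /b/, giving /bneʔt/.
Under (C)V(C), the unsyllabifiable consonants are /b/, /t/ (at most one coda consonant is licensed; onsets are limited to one consonant).
Epenthesis after each stranded consonant: /b/ → /ba/, /t/ → /ta/.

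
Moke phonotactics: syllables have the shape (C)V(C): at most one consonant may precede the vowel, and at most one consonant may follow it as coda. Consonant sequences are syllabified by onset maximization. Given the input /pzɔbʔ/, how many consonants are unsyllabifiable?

2

The consonants /p/, /ʔ/ cannot be parsed into a legal (C)V(C) syllable (at most one coda consonant is licensed; onsets are limited to one consonant).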